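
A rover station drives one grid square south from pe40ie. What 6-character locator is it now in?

PE40id

Latitude subsquare e = 4; −1 → 3 = d.
The longitude characters are unchanged.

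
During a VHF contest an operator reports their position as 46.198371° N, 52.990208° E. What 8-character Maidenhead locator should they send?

Offset from 180°W / 90°S: lon 232.99021°, lat 136.19837°.
Field: 232.99021/20 → 11 → L, 136.19837/10 → 13 → N; chars LN.
Square: 12.99021/2 → 6, 6.19837/1 → 6; chars 66.
Subsquare: 0.99021/0.0833333 → 11 → l, 0.19837/0.0416667 → 4 → e; chars le.
Extended square: 0.07354/0.00833333 → 8, 0.03170/0.00416667 → 7; chars 87.

LN66le87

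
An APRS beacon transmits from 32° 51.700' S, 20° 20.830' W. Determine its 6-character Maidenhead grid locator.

HF97td

Add 180° to longitude and 90° to latitude: 159.6528, 57.1383.
Field (20°×10°, letters A–R): lon ⌊159.6528/20⌋ = 7 → H; lat ⌊57.1383/10⌋ = 5 → F.
Square (2°×1°, digits 0–9): lon ⌊19.6528/2⌋ = 9; lat ⌊7.1383/1⌋ = 7.
Subsquare (5′×2.5′, letters a–x): lon ⌊1.6528/0.0833333⌋ = 19 → t; lat ⌊0.1383/0.0416667⌋ = 3 → d.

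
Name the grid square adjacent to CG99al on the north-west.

Longitude subsquare a = 0; −1 → -1, wraps to 23 = x, carry into square.
Longitude square 9; −1 → 8.
Latitude subsquare l = 11; +1 → 12 = m.

CG89xm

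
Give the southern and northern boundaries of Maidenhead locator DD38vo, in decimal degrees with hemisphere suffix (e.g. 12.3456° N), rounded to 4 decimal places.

51.4167° S, 51.3750° S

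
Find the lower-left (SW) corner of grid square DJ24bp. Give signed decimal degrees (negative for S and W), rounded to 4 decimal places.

4.6250, -115.9167

Field D=3, J=9: +3·20° lon, +9·10° lat → SW at lon -120°, lat 0°.
Square 2, 4: +2·2° lon, +4·1° lat → SW at lon -116°, lat 4°.
Subsquare b=1, p=15: +1·0.0833333° lon, +15·0.0416667° lat → SW at lon -115.917°, lat 4.625°.
latitude 4.6250, longitude -115.9167.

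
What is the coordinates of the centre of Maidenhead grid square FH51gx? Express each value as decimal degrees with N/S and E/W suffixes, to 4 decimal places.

Field F=5, H=7: +5·20° lon, +7·10° lat → SW at lon -80°, lat -20°.
Square 5, 1: +5·2° lon, +1·1° lat → SW at lon -70°, lat -19°.
Subsquare g=6, x=23: +6·0.0833333° lon, +23·0.0416667° lat → SW at lon -69.5°, lat -18.0417°.
Cell spans 0.0833333° lon × 0.0416667° lat. Centre is SW corner plus half of each.
latitude 18.0208° S, longitude 69.4583° W.

18.0208° S, 69.4583° W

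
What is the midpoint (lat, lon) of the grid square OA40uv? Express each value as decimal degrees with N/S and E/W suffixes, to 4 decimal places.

89.1042° S, 109.7083° E

Field O=14, A=0: +14·20° lon, +0·10° lat → SW at lon 100°, lat -90°.
Square 4, 0: +4·2° lon, +0·1° lat → SW at lon 108°, lat -90°.
Subsquare u=20, v=21: +20·0.0833333° lon, +21·0.0416667° lat → SW at lon 109.667°, lat -89.125°.
Cell spans 0.0833333° lon × 0.0416667° lat. Centre is SW corner plus half of each.
latitude 89.1042° S, longitude 109.7083° E.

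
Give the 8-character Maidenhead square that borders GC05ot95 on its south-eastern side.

Longitude extended square 9; +1 → 10, wraps to 0, carry into subsquare.
Longitude subsquare o = 14; +1 → 15 = p.
Latitude extended square 5; −1 → 4.

GC05pt04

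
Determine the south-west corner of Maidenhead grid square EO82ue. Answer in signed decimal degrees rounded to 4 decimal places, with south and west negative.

Field E=4, O=14: +4·20° lon, +14·10° lat → SW at lon -100°, lat 50°.
Square 8, 2: +8·2° lon, +2·1° lat → SW at lon -84°, lat 52°.
Subsquare u=20, e=4: +20·0.0833333° lon, +4·0.0416667° lat → SW at lon -82.3333°, lat 52.1667°.
latitude 52.1667, longitude -82.3333.

52.1667, -82.3333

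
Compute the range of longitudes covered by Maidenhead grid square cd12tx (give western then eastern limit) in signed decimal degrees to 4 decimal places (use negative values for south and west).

Field C=2, D=3: +2·20° lon, +3·10° lat → SW at lon -140°, lat -60°.
Square 1, 2: +1·2° lon, +2·1° lat → SW at lon -138°, lat -58°.
Subsquare t=19, x=23: +19·0.0833333° lon, +23·0.0416667° lat → SW at lon -136.417°, lat -57.0417°.
Cell spans 0.0833333° lon × 0.0416667° lat.
west -136.4167, east -136.3333.

-136.4167, -136.3333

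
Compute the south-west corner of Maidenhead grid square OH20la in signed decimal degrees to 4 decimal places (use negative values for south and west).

-20.0000, 104.9167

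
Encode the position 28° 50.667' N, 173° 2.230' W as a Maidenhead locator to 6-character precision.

AL38lu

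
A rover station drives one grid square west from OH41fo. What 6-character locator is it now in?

OH41eo

Longitude subsquare f = 5; −1 → 4 = e.
The latitude characters are unchanged.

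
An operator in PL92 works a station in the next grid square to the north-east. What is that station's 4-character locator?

QL03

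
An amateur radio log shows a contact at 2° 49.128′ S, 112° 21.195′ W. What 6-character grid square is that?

DI37te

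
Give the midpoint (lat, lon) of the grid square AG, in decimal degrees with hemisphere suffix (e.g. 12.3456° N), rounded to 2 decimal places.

Field A=0, G=6: +0·20° lon, +6·10° lat → SW at lon -180°, lat -30°.
Cell spans 20° lon × 10° lat. Centre is SW corner plus half of each.
latitude 25.00° S, longitude 170.00° W.

25.00° S, 170.00° W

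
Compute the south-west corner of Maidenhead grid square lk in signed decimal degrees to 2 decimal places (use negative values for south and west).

10.00, 40.00

Field L=11, K=10: +11·20° lon, +10·10° lat → SW at lon 40°, lat 10°.
latitude 10.00, longitude 40.00.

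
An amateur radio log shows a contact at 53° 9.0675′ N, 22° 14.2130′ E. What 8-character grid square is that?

Add 180° to longitude and 90° to latitude: 202.23688, 143.15113.
Field: 202.23688/20 → 10 → K, 143.15113/10 → 14 → O; chars KO.
Square: 2.23688/2 → 1, 3.15113/1 → 3; chars 13.
Subsquare: 0.23688/0.0833333 → 2 → c, 0.15113/0.0416667 → 3 → d; chars cd.
Extended square: 0.07022/0.00833333 → 8, 0.02613/0.00416667 → 6; chars 86.

KO13cd86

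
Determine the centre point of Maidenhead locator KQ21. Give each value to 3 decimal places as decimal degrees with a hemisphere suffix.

71.500° N, 25.000° E

Field K=10, Q=16: +10·20° lon, +16·10° lat → SW at lon 20°, lat 70°.
Square 2, 1: +2·2° lon, +1·1° lat → SW at lon 24°, lat 71°.
Cell spans 2° lon × 1° lat. Centre is SW corner plus half of each.
latitude 71.500° N, longitude 25.000° E.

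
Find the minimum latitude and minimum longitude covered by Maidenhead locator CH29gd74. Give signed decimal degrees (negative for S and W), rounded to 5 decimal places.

Field C=2, H=7: +2·20° lon, +7·10° lat → SW at lon -140°, lat -20°.
Square 2, 9: +2·2° lon, +9·1° lat → SW at lon -136°, lat -11°.
Subsquare g=6, d=3: +6·0.0833333° lon, +3·0.0416667° lat → SW at lon -135.5°, lat -10.875°.
Extended square 7, 4: +7·0.00833333° lon, +4·0.00416667° lat → SW at lon -135.442°, lat -10.8583°.
latitude -10.85833, longitude -135.44167.

-10.85833, -135.44167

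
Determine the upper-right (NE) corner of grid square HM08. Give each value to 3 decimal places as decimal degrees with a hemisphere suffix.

39.000° N, 38.000° W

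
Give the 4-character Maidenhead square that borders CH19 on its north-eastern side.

CI20

Longitude square 1; +1 → 2.
Latitude square 9; +1 → 10, wraps to 0, carry into field.
Latitude field H = 7; +1 → 8 = I.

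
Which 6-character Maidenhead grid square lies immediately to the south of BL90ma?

BK99mx

Latitude subsquare a = 0; −1 → -1, wraps to 23 = x, carry into square.
Latitude square 0; −1 → -1, wraps to 9, carry into field.
Latitude field L = 11; −1 → 10 = K.
The longitude characters are unchanged.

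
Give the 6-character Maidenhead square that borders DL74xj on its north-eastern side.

DL84ak

Longitude subsquare x = 23; +1 → 24, wraps to 0 = a, carry into square.
Longitude square 7; +1 → 8.
Latitude subsquare j = 9; +1 → 10 = k.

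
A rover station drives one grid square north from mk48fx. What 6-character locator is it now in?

Latitude subsquare x = 23; +1 → 24, wraps to 0 = a, carry into square.
Latitude square 8; +1 → 9.
The longitude characters are unchanged.

MK49fa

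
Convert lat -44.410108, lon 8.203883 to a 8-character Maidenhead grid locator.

Shift to the Maidenhead origin (180°W, 90°S): lon 188.20388, lat 45.58989.
Field: 188.20388/20 → 9 → J, 45.58989/10 → 4 → E; chars JE.
Square: 8.20388/2 → 4, 5.58989/1 → 5; chars 45.
Subsquare: 0.20388/0.0833333 → 2 → c, 0.58989/0.0416667 → 14 → o; chars co.
Extended square: 0.03722/0.00833333 → 4, 0.00656/0.00416667 → 1; chars 41.

JE45co41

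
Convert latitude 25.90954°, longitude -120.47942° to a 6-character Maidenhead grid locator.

Add 180° to longitude and 90° to latitude: 59.5206, 115.9095.
Field: lon ⌊59.5206/20⌋ = 2 → C; lat ⌊115.9095/10⌋ = 11 → L.
Square: lon ⌊19.5206/2⌋ = 9; lat ⌊5.9095/1⌋ = 5.
Subsquare: lon ⌊1.5206/0.0833333⌋ = 18 → s; lat ⌊0.9095/0.0416667⌋ = 21 → v.

CL95sv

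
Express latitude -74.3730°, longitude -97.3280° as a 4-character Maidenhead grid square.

Offset from 180°W / 90°S: lon 82.67°, lat 15.63°.
Field: 82.67/20 → 4 → E, 15.63/10 → 1 → B; chars EB.
Square: 2.67/2 → 1, 5.63/1 → 5; chars 15.

EB15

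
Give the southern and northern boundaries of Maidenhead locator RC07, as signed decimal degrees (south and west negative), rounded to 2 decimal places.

-63.00, -62.00

Field R=17, C=2: +17·20° lon, +2·10° lat → SW at lon 160°, lat -70°.
Square 0, 7: +0·2° lon, +7·1° lat → SW at lon 160°, lat -63°.
Cell spans 2° lon × 1° lat.
south -63.00, north -62.00.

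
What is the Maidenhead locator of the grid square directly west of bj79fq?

Longitude subsquare f = 5; −1 → 4 = e.
The latitude characters are unchanged.

BJ79eq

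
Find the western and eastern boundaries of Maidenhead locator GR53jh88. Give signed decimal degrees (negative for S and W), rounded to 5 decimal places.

Field G=6, R=17: +6·20° lon, +17·10° lat → SW at lon -60°, lat 80°.
Square 5, 3: +5·2° lon, +3·1° lat → SW at lon -50°, lat 83°.
Subsquare j=9, h=7: +9·0.0833333° lon, +7·0.0416667° lat → SW at lon -49.25°, lat 83.2917°.
Extended square 8, 8: +8·0.00833333° lon, +8·0.00416667° lat → SW at lon -49.1833°, lat 83.325°.
Cell spans 0.00833333° lon × 0.00416667° lat.
west -49.18333, east -49.17500.

-49.18333, -49.17500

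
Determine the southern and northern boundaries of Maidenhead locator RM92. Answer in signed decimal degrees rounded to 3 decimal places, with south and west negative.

Field R=17, M=12: +17·20° lon, +12·10° lat → SW at lon 160°, lat 30°.
Square 9, 2: +9·2° lon, +2·1° lat → SW at lon 178°, lat 32°.
Cell spans 2° lon × 1° lat.
south 32.000, north 33.000.

32.000, 33.000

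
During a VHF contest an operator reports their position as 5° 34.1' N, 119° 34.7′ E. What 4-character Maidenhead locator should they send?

OJ95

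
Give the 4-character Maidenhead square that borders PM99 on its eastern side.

Longitude square 9; +1 → 10, wraps to 0, carry into field.
Longitude field P = 15; +1 → 16 = Q.
The latitude characters are unchanged.

QM09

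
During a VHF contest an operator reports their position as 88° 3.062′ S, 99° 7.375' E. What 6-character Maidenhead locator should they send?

NA91nw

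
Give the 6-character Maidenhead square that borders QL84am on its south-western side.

Longitude subsquare a = 0; −1 → -1, wraps to 23 = x, carry into square.
Longitude square 8; −1 → 7.
Latitude subsquare m = 12; −1 → 11 = l.

QL74xl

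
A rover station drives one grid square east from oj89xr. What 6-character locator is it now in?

OJ99ar

Longitude subsquare x = 23; +1 → 24, wraps to 0 = a, carry into square.
Longitude square 8; +1 → 9.
The latitude characters are unchanged.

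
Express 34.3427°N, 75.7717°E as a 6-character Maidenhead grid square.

MM74vi

Offset from 180°W / 90°S: lon 255.7717°, lat 124.3427°.
Field (20°×10°, letters A–R): lon ⌊255.7717/20⌋ = 12 → M; lat ⌊124.3427/10⌋ = 12 → M.
Square (2°×1°, digits 0–9): lon ⌊15.7717/2⌋ = 7; lat ⌊4.3427/1⌋ = 4.
Subsquare (5′×2.5′, letters a–x): lon ⌊1.7717/0.0833333⌋ = 21 → v; lat ⌊0.3427/0.0416667⌋ = 8 → i.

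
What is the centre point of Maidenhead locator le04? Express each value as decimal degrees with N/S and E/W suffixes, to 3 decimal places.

45.500° S, 41.000° E

Field L=11, E=4: +11·20° lon, +4·10° lat → SW at lon 40°, lat -50°.
Square 0, 4: +0·2° lon, +4·1° lat → SW at lon 40°, lat -46°.
Cell spans 2° lon × 1° lat. Centre is SW corner plus half of each.
latitude 45.500° S, longitude 41.000° E.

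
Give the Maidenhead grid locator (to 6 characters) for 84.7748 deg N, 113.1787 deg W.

DR34js

Offset from 180°W / 90°S: lon 66.8213°, lat 174.7748°.
Field: 66.8213/20 → 3 → D, 174.7748/10 → 17 → R; chars DR.
Square: 6.8213/2 → 3, 4.7748/1 → 4; chars 34.
Subsquare: 0.8213/0.0833333 → 9 → j, 0.7748/0.0416667 → 18 → s; chars js.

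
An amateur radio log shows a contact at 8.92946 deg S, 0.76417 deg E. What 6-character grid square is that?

JI01jb

Shift to the Maidenhead origin (180°W, 90°S): lon 180.7642, lat 81.0705.
Field: lon ⌊180.7642/20⌋ = 9 → J; lat ⌊81.0705/10⌋ = 8 → I.
Square: lon ⌊0.7642/2⌋ = 0; lat ⌊1.0705/1⌋ = 1.
Subsquare: lon ⌊0.7642/0.0833333⌋ = 9 → j; lat ⌊0.0705/0.0416667⌋ = 1 → b.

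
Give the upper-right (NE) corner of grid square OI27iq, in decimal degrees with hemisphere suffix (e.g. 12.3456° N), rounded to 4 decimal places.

2.2917° S, 104.7500° E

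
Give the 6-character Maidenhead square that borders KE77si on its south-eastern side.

KE77th

Longitude subsquare s = 18; +1 → 19 = t.
Latitude subsquare i = 8; −1 → 7 = h.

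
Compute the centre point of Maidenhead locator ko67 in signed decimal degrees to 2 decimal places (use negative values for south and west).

57.50, 33.00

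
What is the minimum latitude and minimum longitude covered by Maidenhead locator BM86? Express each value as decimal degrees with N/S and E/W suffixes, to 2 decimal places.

36.00° N, 144.00° W

Field B=1, M=12: +1·20° lon, +12·10° lat → SW at lon -160°, lat 30°.
Square 8, 6: +8·2° lon, +6·1° lat → SW at lon -144°, lat 36°.
latitude 36.00° N, longitude 144.00° W.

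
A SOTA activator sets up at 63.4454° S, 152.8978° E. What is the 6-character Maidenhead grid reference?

Offset from 180°W / 90°S: lon 332.8978°, lat 26.5546°.
Field: 332.8978/20 → 16 → Q, 26.5546/10 → 2 → C; chars QC.
Square: 12.8978/2 → 6, 6.5546/1 → 6; chars 66.
Subsquare: 0.8978/0.0833333 → 10 → k, 0.5546/0.0416667 → 13 → n; chars kn.

QC66kn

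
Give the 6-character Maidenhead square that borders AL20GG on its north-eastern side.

AL20hh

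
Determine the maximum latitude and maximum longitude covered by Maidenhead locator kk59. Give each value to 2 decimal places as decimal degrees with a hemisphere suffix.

20.00° N, 32.00° E

Field K=10, K=10: +10·20° lon, +10·10° lat → SW at lon 20°, lat 10°.
Square 5, 9: +5·2° lon, +9·1° lat → SW at lon 30°, lat 19°.
Cell spans 2° lon × 1° lat. NE corner is SW corner plus one full cell.
latitude 20.00° N, longitude 32.00° E.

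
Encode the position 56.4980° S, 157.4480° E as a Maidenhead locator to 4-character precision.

QD83

Offset from 180°W / 90°S: lon 337.45°, lat 33.50°.
Field (20°×10°, letters A–R): 337.45/20 → 16 → Q, 33.50/10 → 3 → D; chars QD.
Square (2°×1°, digits 0–9): 17.45/2 → 8, 3.50/1 → 3; chars 83.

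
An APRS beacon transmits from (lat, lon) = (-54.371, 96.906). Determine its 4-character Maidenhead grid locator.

Offset from 180°W / 90°S: lon 276.91°, lat 35.63°.
Field (20°×10°, letters A–R): lon ⌊276.91/20⌋ = 13 → N; lat ⌊35.63/10⌋ = 3 → D.
Square (2°×1°, digits 0–9): lon ⌊16.91/2⌋ = 8; lat ⌊5.63/1⌋ = 5.

ND85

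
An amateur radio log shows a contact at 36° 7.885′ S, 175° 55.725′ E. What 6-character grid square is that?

Add 180° to longitude and 90° to latitude: 355.9288, 53.8686.
Field (20°×10°, letters A–R): 355.9288/20 → 17 → R, 53.8686/10 → 5 → F; chars RF.
Square (2°×1°, digits 0–9): 15.9288/2 → 7, 3.8686/1 → 3; chars 73.
Subsquare (5′×2.5′, letters a–x): 1.9288/0.0833333 → 23 → x, 0.8686/0.0416667 → 20 → u; chars xu.

RF73xu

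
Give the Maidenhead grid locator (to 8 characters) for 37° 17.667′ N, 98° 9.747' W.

Offset from 180°W / 90°S: lon 81.83755°, lat 127.29445°.
Field (20°×10°, letters A–R): 81.83755/20 → 4 → E, 127.29445/10 → 12 → M; chars EM.
Square (2°×1°, digits 0–9): 1.83755/2 → 0, 7.29445/1 → 7; chars 07.
Subsquare (5′×2.5′, letters a–x): 1.83755/0.0833333 → 22 → w, 0.29445/0.0416667 → 7 → h; chars wh.
Extended square (30″×15″, digits 0–9): 0.00422/0.00833333 → 0, 0.00278/0.00416667 → 0; chars 00.

EM07wh00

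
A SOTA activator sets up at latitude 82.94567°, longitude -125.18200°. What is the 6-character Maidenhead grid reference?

CR72jw

Offset from 180°W / 90°S: lon 54.8180°, lat 172.9457°.
Field (20°×10°, letters A–R): lon ⌊54.8180/20⌋ = 2 → C; lat ⌊172.9457/10⌋ = 17 → R.
Square (2°×1°, digits 0–9): lon ⌊14.8180/2⌋ = 7; lat ⌊2.9457/1⌋ = 2.
Subsquare (5′×2.5′, letters a–x): lon ⌊0.8180/0.0833333⌋ = 9 → j; lat ⌊0.9457/0.0416667⌋ = 22 → w.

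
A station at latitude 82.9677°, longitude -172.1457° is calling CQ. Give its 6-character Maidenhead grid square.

Offset from 180°W / 90°S: lon 7.8543°, lat 172.9677°.
Field (20°×10°, letters A–R): 7.8543/20 → 0 → A, 172.9677/10 → 17 → R; chars AR.
Square (2°×1°, digits 0–9): 7.8543/2 → 3, 2.9677/1 → 2; chars 32.
Subsquare (5′×2.5′, letters a–x): 1.8543/0.0833333 → 22 → w, 0.9677/0.0416667 → 23 → x; chars wx.

AR32wx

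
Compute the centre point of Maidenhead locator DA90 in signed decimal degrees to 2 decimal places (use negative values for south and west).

Field D=3, A=0: +3·20° lon, +0·10° lat → SW at lon -120°, lat -90°.
Square 9, 0: +9·2° lon, +0·1° lat → SW at lon -102°, lat -90°.
Cell spans 2° lon × 1° lat. Centre is SW corner plus half of each.
latitude -89.50, longitude -101.00.

-89.50, -101.00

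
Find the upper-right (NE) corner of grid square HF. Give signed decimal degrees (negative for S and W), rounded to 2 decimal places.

Field H=7, F=5: +7·20° lon, +5·10° lat → SW at lon -40°, lat -40°.
Cell spans 20° lon × 10° lat. NE corner is SW corner plus one full cell.
latitude -30.00, longitude -20.00.

-30.00, -20.00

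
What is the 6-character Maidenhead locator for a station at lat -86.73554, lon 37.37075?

Shift to the Maidenhead origin (180°W, 90°S): lon 217.3707, lat 3.2645.
Field: 217.3707/20 → 10 → K, 3.2645/10 → 0 → A; chars KA.
Square: 17.3707/2 → 8, 3.2645/1 → 3; chars 83.
Subsquare: 1.3707/0.0833333 → 16 → q, 0.2645/0.0416667 → 6 → g; chars qg.

KA83qg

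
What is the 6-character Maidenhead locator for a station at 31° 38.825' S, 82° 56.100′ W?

Shift to the Maidenhead origin (180°W, 90°S): lon 97.0650, lat 58.3529.
Field: lon ⌊97.0650/20⌋ = 4 → E; lat ⌊58.3529/10⌋ = 5 → F.
Square: lon ⌊17.0650/2⌋ = 8; lat ⌊8.3529/1⌋ = 8.
Subsquare: lon ⌊1.0650/0.0833333⌋ = 12 → m; lat ⌊0.3529/0.0416667⌋ = 8 → i.

EF88mi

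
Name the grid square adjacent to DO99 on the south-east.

EO08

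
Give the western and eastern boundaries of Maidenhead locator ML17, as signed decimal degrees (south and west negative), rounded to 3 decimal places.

62.000, 64.000

Field M=12, L=11: +12·20° lon, +11·10° lat → SW at lon 60°, lat 20°.
Square 1, 7: +1·2° lon, +7·1° lat → SW at lon 62°, lat 27°.
Cell spans 2° lon × 1° lat.
west 62.000, east 64.000.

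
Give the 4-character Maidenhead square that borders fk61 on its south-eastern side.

FK70

Longitude square 6; +1 → 7.
Latitude square 1; −1 → 0.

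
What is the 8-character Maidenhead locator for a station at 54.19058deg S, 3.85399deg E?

JD15wt24

Shift to the Maidenhead origin (180°W, 90°S): lon 183.85399, lat 35.80942.
Field: 183.85399/20 → 9 → J, 35.80942/10 → 3 → D; chars JD.
Square: 3.85399/2 → 1, 5.80942/1 → 5; chars 15.
Subsquare: 1.85399/0.0833333 → 22 → w, 0.80942/0.0416667 → 19 → t; chars wt.
Extended square: 0.02066/0.00833333 → 2, 0.01775/0.00416667 → 4; chars 24.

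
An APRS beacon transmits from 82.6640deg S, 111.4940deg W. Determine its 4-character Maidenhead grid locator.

Add 180° to longitude and 90° to latitude: 68.51, 7.34.
Field (20°×10°, letters A–R): lon ⌊68.51/20⌋ = 3 → D; lat ⌊7.34/10⌋ = 0 → A.
Square (2°×1°, digits 0–9): lon ⌊8.51/2⌋ = 4; lat ⌊7.34/1⌋ = 7.

DA47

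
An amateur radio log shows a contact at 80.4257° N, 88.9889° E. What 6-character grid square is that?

NR40lk

Offset from 180°W / 90°S: lon 268.9889°, lat 170.4257°.
Field: 268.9889/20 → 13 → N, 170.4257/10 → 17 → R; chars NR.
Square: 8.9889/2 → 4, 0.4257/1 → 0; chars 40.
Subsquare: 0.9889/0.0833333 → 11 → l, 0.4257/0.0416667 → 10 → k; chars lk.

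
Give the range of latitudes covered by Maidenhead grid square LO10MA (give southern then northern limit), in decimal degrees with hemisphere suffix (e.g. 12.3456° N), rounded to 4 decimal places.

Field L=11, O=14: +11·20° lon, +14·10° lat → SW at lon 40°, lat 50°.
Square 1, 0: +1·2° lon, +0·1° lat → SW at lon 42°, lat 50°.
Subsquare m=12, a=0: +12·0.0833333° lon, +0·0.0416667° lat → SW at lon 43°, lat 50°.
Cell spans 0.0833333° lon × 0.0416667° lat.
south 50.0000° N, north 50.0417° N.

50.0000° N, 50.0417° N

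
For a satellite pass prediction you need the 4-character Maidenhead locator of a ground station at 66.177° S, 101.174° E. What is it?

OC03

Add 180° to longitude and 90° to latitude: 281.17, 23.82.
Field (20°×10°, letters A–R): lon ⌊281.17/20⌋ = 14 → O; lat ⌊23.82/10⌋ = 2 → C.
Square (2°×1°, digits 0–9): lon ⌊1.17/2⌋ = 0; lat ⌊3.82/1⌋ = 3.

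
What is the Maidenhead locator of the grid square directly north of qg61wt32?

QG61wt33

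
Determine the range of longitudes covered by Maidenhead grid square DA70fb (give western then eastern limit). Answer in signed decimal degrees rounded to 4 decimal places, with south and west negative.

Field D=3, A=0: +3·20° lon, +0·10° lat → SW at lon -120°, lat -90°.
Square 7, 0: +7·2° lon, +0·1° lat → SW at lon -106°, lat -90°.
Subsquare f=5, b=1: +5·0.0833333° lon, +1·0.0416667° lat → SW at lon -105.583°, lat -89.9583°.
Cell spans 0.0833333° lon × 0.0416667° lat.
west -105.5833, east -105.5000.

-105.5833, -105.5000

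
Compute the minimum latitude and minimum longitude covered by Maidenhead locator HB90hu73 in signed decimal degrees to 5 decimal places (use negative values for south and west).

-79.15417, -21.35833

Field H=7, B=1: +7·20° lon, +1·10° lat → SW at lon -40°, lat -80°.
Square 9, 0: +9·2° lon, +0·1° lat → SW at lon -22°, lat -80°.
Subsquare h=7, u=20: +7·0.0833333° lon, +20·0.0416667° lat → SW at lon -21.4167°, lat -79.1667°.
Extended square 7, 3: +7·0.00833333° lon, +3·0.00416667° lat → SW at lon -21.3583°, lat -79.1542°.
latitude -79.15417, longitude -21.35833.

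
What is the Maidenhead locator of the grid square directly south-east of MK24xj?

MK34ai

Longitude subsquare x = 23; +1 → 24, wraps to 0 = a, carry into square.
Longitude square 2; +1 → 3.
Latitude subsquare j = 9; −1 → 8 = i.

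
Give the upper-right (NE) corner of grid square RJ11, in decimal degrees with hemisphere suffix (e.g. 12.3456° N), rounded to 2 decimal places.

Field R=17, J=9: +17·20° lon, +9·10° lat → SW at lon 160°, lat 0°.
Square 1, 1: +1·2° lon, +1·1° lat → SW at lon 162°, lat 1°.
Cell spans 2° lon × 1° lat. NE corner is SW corner plus one full cell.
latitude 2.00° N, longitude 164.00° E.

2.00° N, 164.00° E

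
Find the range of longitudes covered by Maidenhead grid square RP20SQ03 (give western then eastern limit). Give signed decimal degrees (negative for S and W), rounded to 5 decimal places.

Field R=17, P=15: +17·20° lon, +15·10° lat → SW at lon 160°, lat 60°.
Square 2, 0: +2·2° lon, +0·1° lat → SW at lon 164°, lat 60°.
Subsquare s=18, q=16: +18·0.0833333° lon, +16·0.0416667° lat → SW at lon 165.5°, lat 60.6667°.
Extended square 0, 3: +0·0.00833333° lon, +3·0.00416667° lat → SW at lon 165.5°, lat 60.6792°.
Cell spans 0.00833333° lon × 0.00416667° lat.
west 165.50000, east 165.50833.

165.50000, 165.50833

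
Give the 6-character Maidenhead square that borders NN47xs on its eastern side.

NN57as

Longitude subsquare x = 23; +1 → 24, wraps to 0 = a, carry into square.
Longitude square 4; +1 → 5.
The latitude characters are unchanged.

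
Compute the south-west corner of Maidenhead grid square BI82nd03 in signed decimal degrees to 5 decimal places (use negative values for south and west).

-7.86250, -142.91667

Field B=1, I=8: +1·20° lon, +8·10° lat → SW at lon -160°, lat -10°.
Square 8, 2: +8·2° lon, +2·1° lat → SW at lon -144°, lat -8°.
Subsquare n=13, d=3: +13·0.0833333° lon, +3·0.0416667° lat → SW at lon -142.917°, lat -7.875°.
Extended square 0, 3: +0·0.00833333° lon, +3·0.00416667° lat → SW at lon -142.917°, lat -7.8625°.
latitude -7.86250, longitude -142.91667.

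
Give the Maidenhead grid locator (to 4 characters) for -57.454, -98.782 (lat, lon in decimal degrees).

ED02

Offset from 180°W / 90°S: lon 81.22°, lat 32.55°.
Field (20°×10°, letters A–R): lon ⌊81.22/20⌋ = 4 → E; lat ⌊32.55/10⌋ = 3 → D.
Square (2°×1°, digits 0–9): lon ⌊1.22/2⌋ = 0; lat ⌊2.55/1⌋ = 2.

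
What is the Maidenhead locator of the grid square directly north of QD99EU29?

Latitude extended square 9; +1 → 10, wraps to 0, carry into subsquare.
Latitude subsquare u = 20; +1 → 21 = v.
The longitude characters are unchanged.

QD99ev20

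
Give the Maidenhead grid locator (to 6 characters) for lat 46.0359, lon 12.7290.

JN66ia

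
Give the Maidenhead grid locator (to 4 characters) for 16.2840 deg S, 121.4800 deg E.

PH03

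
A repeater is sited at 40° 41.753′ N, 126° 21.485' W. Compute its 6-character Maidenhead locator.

CN60tq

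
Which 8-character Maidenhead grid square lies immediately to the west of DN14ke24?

Longitude extended square 2; −1 → 1.
The latitude characters are unchanged.

DN14ke14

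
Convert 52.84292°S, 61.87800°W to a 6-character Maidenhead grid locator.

FD97bd

Offset from 180°W / 90°S: lon 118.1220°, lat 37.1571°.
Field: 118.1220/20 → 5 → F, 37.1571/10 → 3 → D; chars FD.
Square: 18.1220/2 → 9, 7.1571/1 → 7; chars 97.
Subsquare: 0.1220/0.0833333 → 1 → b, 0.1571/0.0416667 → 3 → d; chars bd.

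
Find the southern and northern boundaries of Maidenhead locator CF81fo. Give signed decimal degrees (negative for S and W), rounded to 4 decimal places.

-38.4167, -38.3750

Field C=2, F=5: +2·20° lon, +5·10° lat → SW at lon -140°, lat -40°.
Square 8, 1: +8·2° lon, +1·1° lat → SW at lon -124°, lat -39°.
Subsquare f=5, o=14: +5·0.0833333° lon, +14·0.0416667° lat → SW at lon -123.583°, lat -38.4167°.
Cell spans 0.0833333° lon × 0.0416667° lat.
south -38.4167, north -38.3750.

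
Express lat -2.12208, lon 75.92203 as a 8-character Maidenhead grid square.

Offset from 180°W / 90°S: lon 255.92203°, lat 87.87792°.
Field: lon ⌊255.92203/20⌋ = 12 → M; lat ⌊87.87792/10⌋ = 8 → I.
Square: lon ⌊15.92203/2⌋ = 7; lat ⌊7.87792/1⌋ = 7.
Subsquare: lon ⌊1.92203/0.0833333⌋ = 23 → x; lat ⌊0.87792/0.0416667⌋ = 21 → v.
Extended square: lon ⌊0.00536/0.00833333⌋ = 0; lat ⌊0.00292/0.00416667⌋ = 0.

MI77xv00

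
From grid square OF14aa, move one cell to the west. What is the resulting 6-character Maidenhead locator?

Longitude subsquare a = 0; −1 → -1, wraps to 23 = x, carry into square.
Longitude square 1; −1 → 0.
The latitude characters are unchanged.

OF04xa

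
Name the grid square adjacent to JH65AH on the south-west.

JH55xg

Longitude subsquare a = 0; −1 → -1, wraps to 23 = x, carry into square.
Longitude square 6; −1 → 5.
Latitude subsquare h = 7; −1 → 6 = g.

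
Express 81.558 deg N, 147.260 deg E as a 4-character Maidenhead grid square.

Add 180° to longitude and 90° to latitude: 327.26, 171.56.
Field (20°×10°, letters A–R): lon ⌊327.26/20⌋ = 16 → Q; lat ⌊171.56/10⌋ = 17 → R.
Square (2°×1°, digits 0–9): lon ⌊7.26/2⌋ = 3; lat ⌊1.56/1⌋ = 1.

QR31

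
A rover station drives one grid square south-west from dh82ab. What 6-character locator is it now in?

Longitude subsquare a = 0; −1 → -1, wraps to 23 = x, carry into square.
Longitude square 8; −1 → 7.
Latitude subsquare b = 1; −1 → 0 = a.

DH72xa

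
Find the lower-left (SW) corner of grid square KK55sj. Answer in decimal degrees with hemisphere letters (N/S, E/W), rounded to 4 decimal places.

15.3750° N, 31.5000° E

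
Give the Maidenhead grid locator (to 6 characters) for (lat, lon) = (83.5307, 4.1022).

Offset from 180°W / 90°S: lon 184.1022°, lat 173.5307°.
Field: 184.1022/20 → 9 → J, 173.5307/10 → 17 → R; chars JR.
Square: 4.1022/2 → 2, 3.5307/1 → 3; chars 23.
Subsquare: 0.1022/0.0833333 → 1 → b, 0.5307/0.0416667 → 12 → m; chars bm.

JR23bm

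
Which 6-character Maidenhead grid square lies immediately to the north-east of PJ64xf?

Longitude subsquare x = 23; +1 → 24, wraps to 0 = a, carry into square.
Longitude square 6; +1 → 7.
Latitude subsquare f = 5; +1 → 6 = g.

PJ74ag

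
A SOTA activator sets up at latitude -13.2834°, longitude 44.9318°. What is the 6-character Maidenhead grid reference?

LH26lr

Offset from 180°W / 90°S: lon 224.9318°, lat 76.7166°.
Field: lon ⌊224.9318/20⌋ = 11 → L; lat ⌊76.7166/10⌋ = 7 → H.
Square: lon ⌊4.9318/2⌋ = 2; lat ⌊6.7166/1⌋ = 6.
Subsquare: lon ⌊0.9318/0.0833333⌋ = 11 → l; lat ⌊0.7166/0.0416667⌋ = 17 → r.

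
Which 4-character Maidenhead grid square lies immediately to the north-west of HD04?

GD95

Longitude square 0; −1 → -1, wraps to 9, carry into field.
Longitude field H = 7; −1 → 6 = G.
Latitude square 4; +1 → 5.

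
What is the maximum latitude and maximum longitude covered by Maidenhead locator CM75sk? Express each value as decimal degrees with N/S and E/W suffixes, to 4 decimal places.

Field C=2, M=12: +2·20° lon, +12·10° lat → SW at lon -140°, lat 30°.
Square 7, 5: +7·2° lon, +5·1° lat → SW at lon -126°, lat 35°.
Subsquare s=18, k=10: +18·0.0833333° lon, +10·0.0416667° lat → SW at lon -124.5°, lat 35.4167°.
Cell spans 0.0833333° lon × 0.0416667° lat. NE corner is SW corner plus one full cell.
latitude 35.4583° N, longitude 124.4167° W.

35.4583° N, 124.4167° W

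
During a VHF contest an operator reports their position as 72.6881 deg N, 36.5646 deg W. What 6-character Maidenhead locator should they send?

HQ12rq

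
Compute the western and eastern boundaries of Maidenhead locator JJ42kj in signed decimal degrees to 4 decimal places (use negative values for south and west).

8.8333, 8.9167

Field J=9, J=9: +9·20° lon, +9·10° lat → SW at lon 0°, lat 0°.
Square 4, 2: +4·2° lon, +2·1° lat → SW at lon 8°, lat 2°.
Subsquare k=10, j=9: +10·0.0833333° lon, +9·0.0416667° lat → SW at lon 8.83333°, lat 2.375°.
Cell spans 0.0833333° lon × 0.0416667° lat.
west 8.8333, east 8.9167.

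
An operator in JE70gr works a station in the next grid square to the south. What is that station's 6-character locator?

Latitude subsquare r = 17; −1 → 16 = q.
The longitude characters are unchanged.

JE70gq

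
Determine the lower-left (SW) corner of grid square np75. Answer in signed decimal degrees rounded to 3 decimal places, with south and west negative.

65.000, 94.000

Field N=13, P=15: +13·20° lon, +15·10° lat → SW at lon 80°, lat 60°.
Square 7, 5: +7·2° lon, +5·1° lat → SW at lon 94°, lat 65°.
latitude 65.000, longitude 94.000.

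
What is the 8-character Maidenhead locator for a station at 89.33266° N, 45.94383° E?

LR29xh39

Add 180° to longitude and 90° to latitude: 225.94383, 179.33266.
Field (20°×10°, letters A–R): 225.94383/20 → 11 → L, 179.33266/10 → 17 → R; chars LR.
Square (2°×1°, digits 0–9): 5.94383/2 → 2, 9.33266/1 → 9; chars 29.
Subsquare (5′×2.5′, letters a–x): 1.94383/0.0833333 → 23 → x, 0.33266/0.0416667 → 7 → h; chars xh.
Extended square (30″×15″, digits 0–9): 0.02716/0.00833333 → 3, 0.04099/0.00416667 → 9; chars 39.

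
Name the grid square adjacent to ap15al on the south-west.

Longitude subsquare a = 0; −1 → -1, wraps to 23 = x, carry into square.
Longitude square 1; −1 → 0.
Latitude subsquare l = 11; −1 → 10 = k.

AP05xk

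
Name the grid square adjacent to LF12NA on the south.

LF11nx

Latitude subsquare a = 0; −1 → -1, wraps to 23 = x, carry into square.
Latitude square 2; −1 → 1.
The longitude characters are unchanged.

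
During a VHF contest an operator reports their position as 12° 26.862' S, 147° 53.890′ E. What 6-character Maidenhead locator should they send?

QH37wn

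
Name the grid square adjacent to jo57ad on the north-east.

Longitude subsquare a = 0; +1 → 1 = b.
Latitude subsquare d = 3; +1 → 4 = e.

JO57be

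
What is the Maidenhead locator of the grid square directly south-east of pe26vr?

Longitude subsquare v = 21; +1 → 22 = w.
Latitude subsquare r = 17; −1 → 16 = q.

PE26wq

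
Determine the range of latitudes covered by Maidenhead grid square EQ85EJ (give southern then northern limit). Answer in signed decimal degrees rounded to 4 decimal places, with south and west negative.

75.3750, 75.4167

Field E=4, Q=16: +4·20° lon, +16·10° lat → SW at lon -100°, lat 70°.
Square 8, 5: +8·2° lon, +5·1° lat → SW at lon -84°, lat 75°.
Subsquare e=4, j=9: +4·0.0833333° lon, +9·0.0416667° lat → SW at lon -83.6667°, lat 75.375°.
Cell spans 0.0833333° lon × 0.0416667° lat.
south 75.3750, north 75.4167.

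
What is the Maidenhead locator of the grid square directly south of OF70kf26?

Latitude extended square 6; −1 → 5.
The longitude characters are unchanged.

OF70kf25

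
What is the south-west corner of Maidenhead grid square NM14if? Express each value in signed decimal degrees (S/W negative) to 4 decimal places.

Field N=13, M=12: +13·20° lon, +12·10° lat → SW at lon 80°, lat 30°.
Square 1, 4: +1·2° lon, +4·1° lat → SW at lon 82°, lat 34°.
Subsquare i=8, f=5: +8·0.0833333° lon, +5·0.0416667° lat → SW at lon 82.6667°, lat 34.2083°.
latitude 34.2083, longitude 82.6667.

34.2083, 82.6667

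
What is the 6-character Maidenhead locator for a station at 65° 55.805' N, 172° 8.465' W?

AP35ww

Add 180° to longitude and 90° to latitude: 7.8589, 155.9301.
Field: lon ⌊7.8589/20⌋ = 0 → A; lat ⌊155.9301/10⌋ = 15 → P.
Square: lon ⌊7.8589/2⌋ = 3; lat ⌊5.9301/1⌋ = 5.
Subsquare: lon ⌊1.8589/0.0833333⌋ = 22 → w; lat ⌊0.9301/0.0416667⌋ = 22 → w.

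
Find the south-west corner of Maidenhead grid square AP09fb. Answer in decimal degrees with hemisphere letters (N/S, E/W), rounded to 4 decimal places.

69.0417° N, 179.5833° W

Field A=0, P=15: +0·20° lon, +15·10° lat → SW at lon -180°, lat 60°.
Square 0, 9: +0·2° lon, +9·1° lat → SW at lon -180°, lat 69°.
Subsquare f=5, b=1: +5·0.0833333° lon, +1·0.0416667° lat → SW at lon -179.583°, lat 69.0417°.
latitude 69.0417° N, longitude 179.5833° W.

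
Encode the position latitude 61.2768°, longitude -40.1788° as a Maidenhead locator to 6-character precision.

GP91vg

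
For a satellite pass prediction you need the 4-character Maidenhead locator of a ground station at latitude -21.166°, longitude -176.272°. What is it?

AG18

Shift to the Maidenhead origin (180°W, 90°S): lon 3.73, lat 68.83.
Field: 3.73/20 → 0 → A, 68.83/10 → 6 → G; chars AG.
Square: 3.73/2 → 1, 8.83/1 → 8; chars 18.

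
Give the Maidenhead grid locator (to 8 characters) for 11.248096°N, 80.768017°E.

Offset from 180°W / 90°S: lon 260.76802°, lat 101.24810°.
Field: lon ⌊260.76802/20⌋ = 13 → N; lat ⌊101.24810/10⌋ = 10 → K.
Square: lon ⌊0.76802/2⌋ = 0; lat ⌊1.24810/1⌋ = 1.
Subsquare: lon ⌊0.76802/0.0833333⌋ = 9 → j; lat ⌊0.24810/0.0416667⌋ = 5 → f.
Extended square: lon ⌊0.01802/0.00833333⌋ = 2; lat ⌊0.03976/0.00416667⌋ = 9.

NK01jf29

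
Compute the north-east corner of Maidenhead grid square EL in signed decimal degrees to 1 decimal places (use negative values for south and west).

30.0, -80.0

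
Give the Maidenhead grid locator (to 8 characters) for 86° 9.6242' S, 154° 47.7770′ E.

Offset from 180°W / 90°S: lon 334.79628°, lat 3.83960°.
Field: lon ⌊334.79628/20⌋ = 16 → Q; lat ⌊3.83960/10⌋ = 0 → A.
Square: lon ⌊14.79628/2⌋ = 7; lat ⌊3.83960/1⌋ = 3.
Subsquare: lon ⌊0.79628/0.0833333⌋ = 9 → j; lat ⌊0.83960/0.0416667⌋ = 20 → u.
Extended square: lon ⌊0.04628/0.00833333⌋ = 5; lat ⌊0.00626/0.00416667⌋ = 1.

QA73ju51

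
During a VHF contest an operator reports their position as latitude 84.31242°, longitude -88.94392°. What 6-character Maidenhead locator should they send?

ER54mh

Shift to the Maidenhead origin (180°W, 90°S): lon 91.0561, lat 174.3124.
Field: lon ⌊91.0561/20⌋ = 4 → E; lat ⌊174.3124/10⌋ = 17 → R.
Square: lon ⌊11.0561/2⌋ = 5; lat ⌊4.3124/1⌋ = 4.
Subsquare: lon ⌊1.0561/0.0833333⌋ = 12 → m; lat ⌊0.3124/0.0416667⌋ = 7 → h.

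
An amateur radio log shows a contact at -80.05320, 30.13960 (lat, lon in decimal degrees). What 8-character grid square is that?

KA59bw67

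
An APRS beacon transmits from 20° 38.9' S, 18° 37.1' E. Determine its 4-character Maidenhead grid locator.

Add 180° to longitude and 90° to latitude: 198.62, 69.35.
Field: 198.62/20 → 9 → J, 69.35/10 → 6 → G; chars JG.
Square: 18.62/2 → 9, 9.35/1 → 9; chars 99.

JG99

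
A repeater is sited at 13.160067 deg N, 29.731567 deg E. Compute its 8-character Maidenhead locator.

KK43ud78

Add 180° to longitude and 90° to latitude: 209.73157, 103.16007.
Field: lon ⌊209.73157/20⌋ = 10 → K; lat ⌊103.16007/10⌋ = 10 → K.
Square: lon ⌊9.73157/2⌋ = 4; lat ⌊3.16007/1⌋ = 3.
Subsquare: lon ⌊1.73157/0.0833333⌋ = 20 → u; lat ⌊0.16007/0.0416667⌋ = 3 → d.
Extended square: lon ⌊0.06490/0.00833333⌋ = 7; lat ⌊0.03507/0.00416667⌋ = 8.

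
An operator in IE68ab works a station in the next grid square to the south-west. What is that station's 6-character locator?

IE58xa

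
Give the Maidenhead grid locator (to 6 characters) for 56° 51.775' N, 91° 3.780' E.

NO56mu

Shift to the Maidenhead origin (180°W, 90°S): lon 271.0630, lat 146.8629.
Field (20°×10°, letters A–R): 271.0630/20 → 13 → N, 146.8629/10 → 14 → O; chars NO.
Square (2°×1°, digits 0–9): 11.0630/2 → 5, 6.8629/1 → 6; chars 56.
Subsquare (5′×2.5′, letters a–x): 1.0630/0.0833333 → 12 → m, 0.8629/0.0416667 → 20 → u; chars mu.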